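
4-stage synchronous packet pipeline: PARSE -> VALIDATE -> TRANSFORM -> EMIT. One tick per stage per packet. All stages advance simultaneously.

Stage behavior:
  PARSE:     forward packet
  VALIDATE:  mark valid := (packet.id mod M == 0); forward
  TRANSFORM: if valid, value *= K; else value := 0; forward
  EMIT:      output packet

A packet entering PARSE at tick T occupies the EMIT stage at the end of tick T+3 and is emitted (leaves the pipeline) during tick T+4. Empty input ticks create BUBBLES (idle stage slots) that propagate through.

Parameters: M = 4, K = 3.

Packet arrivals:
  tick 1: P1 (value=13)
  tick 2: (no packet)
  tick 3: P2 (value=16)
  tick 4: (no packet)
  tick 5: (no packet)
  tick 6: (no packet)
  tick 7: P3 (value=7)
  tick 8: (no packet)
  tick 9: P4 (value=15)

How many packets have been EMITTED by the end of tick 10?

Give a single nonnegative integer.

Answer: 2

Derivation:
Tick 1: [PARSE:P1(v=13,ok=F), VALIDATE:-, TRANSFORM:-, EMIT:-] out:-; in:P1
Tick 2: [PARSE:-, VALIDATE:P1(v=13,ok=F), TRANSFORM:-, EMIT:-] out:-; in:-
Tick 3: [PARSE:P2(v=16,ok=F), VALIDATE:-, TRANSFORM:P1(v=0,ok=F), EMIT:-] out:-; in:P2
Tick 4: [PARSE:-, VALIDATE:P2(v=16,ok=F), TRANSFORM:-, EMIT:P1(v=0,ok=F)] out:-; in:-
Tick 5: [PARSE:-, VALIDATE:-, TRANSFORM:P2(v=0,ok=F), EMIT:-] out:P1(v=0); in:-
Tick 6: [PARSE:-, VALIDATE:-, TRANSFORM:-, EMIT:P2(v=0,ok=F)] out:-; in:-
Tick 7: [PARSE:P3(v=7,ok=F), VALIDATE:-, TRANSFORM:-, EMIT:-] out:P2(v=0); in:P3
Tick 8: [PARSE:-, VALIDATE:P3(v=7,ok=F), TRANSFORM:-, EMIT:-] out:-; in:-
Tick 9: [PARSE:P4(v=15,ok=F), VALIDATE:-, TRANSFORM:P3(v=0,ok=F), EMIT:-] out:-; in:P4
Tick 10: [PARSE:-, VALIDATE:P4(v=15,ok=T), TRANSFORM:-, EMIT:P3(v=0,ok=F)] out:-; in:-
Emitted by tick 10: ['P1', 'P2']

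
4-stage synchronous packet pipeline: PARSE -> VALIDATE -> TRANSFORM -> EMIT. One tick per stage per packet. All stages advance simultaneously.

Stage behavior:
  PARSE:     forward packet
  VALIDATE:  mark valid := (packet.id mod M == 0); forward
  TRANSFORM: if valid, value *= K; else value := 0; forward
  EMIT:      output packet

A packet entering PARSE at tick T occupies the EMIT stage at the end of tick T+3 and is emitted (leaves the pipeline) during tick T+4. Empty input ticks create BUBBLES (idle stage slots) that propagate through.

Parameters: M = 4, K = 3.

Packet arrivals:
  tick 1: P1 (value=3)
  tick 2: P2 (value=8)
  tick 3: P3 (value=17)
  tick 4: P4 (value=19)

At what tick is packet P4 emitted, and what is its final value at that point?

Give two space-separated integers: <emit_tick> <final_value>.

Answer: 8 57

Derivation:
Tick 1: [PARSE:P1(v=3,ok=F), VALIDATE:-, TRANSFORM:-, EMIT:-] out:-; in:P1
Tick 2: [PARSE:P2(v=8,ok=F), VALIDATE:P1(v=3,ok=F), TRANSFORM:-, EMIT:-] out:-; in:P2
Tick 3: [PARSE:P3(v=17,ok=F), VALIDATE:P2(v=8,ok=F), TRANSFORM:P1(v=0,ok=F), EMIT:-] out:-; in:P3
Tick 4: [PARSE:P4(v=19,ok=F), VALIDATE:P3(v=17,ok=F), TRANSFORM:P2(v=0,ok=F), EMIT:P1(v=0,ok=F)] out:-; in:P4
Tick 5: [PARSE:-, VALIDATE:P4(v=19,ok=T), TRANSFORM:P3(v=0,ok=F), EMIT:P2(v=0,ok=F)] out:P1(v=0); in:-
Tick 6: [PARSE:-, VALIDATE:-, TRANSFORM:P4(v=57,ok=T), EMIT:P3(v=0,ok=F)] out:P2(v=0); in:-
Tick 7: [PARSE:-, VALIDATE:-, TRANSFORM:-, EMIT:P4(v=57,ok=T)] out:P3(v=0); in:-
Tick 8: [PARSE:-, VALIDATE:-, TRANSFORM:-, EMIT:-] out:P4(v=57); in:-
P4: arrives tick 4, valid=True (id=4, id%4=0), emit tick 8, final value 57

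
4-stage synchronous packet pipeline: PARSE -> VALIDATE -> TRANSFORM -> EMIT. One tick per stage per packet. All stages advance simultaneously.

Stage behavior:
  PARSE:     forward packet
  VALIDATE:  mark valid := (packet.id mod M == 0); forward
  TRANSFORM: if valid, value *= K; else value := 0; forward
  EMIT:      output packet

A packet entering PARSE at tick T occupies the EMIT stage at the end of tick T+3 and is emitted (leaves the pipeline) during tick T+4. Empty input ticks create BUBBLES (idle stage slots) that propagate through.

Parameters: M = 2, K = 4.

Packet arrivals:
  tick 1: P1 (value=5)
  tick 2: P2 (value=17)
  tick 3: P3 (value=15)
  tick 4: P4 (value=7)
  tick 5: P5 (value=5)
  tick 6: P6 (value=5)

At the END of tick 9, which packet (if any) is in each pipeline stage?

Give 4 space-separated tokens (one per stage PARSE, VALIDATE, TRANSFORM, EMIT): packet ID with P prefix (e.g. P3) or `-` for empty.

Tick 1: [PARSE:P1(v=5,ok=F), VALIDATE:-, TRANSFORM:-, EMIT:-] out:-; in:P1
Tick 2: [PARSE:P2(v=17,ok=F), VALIDATE:P1(v=5,ok=F), TRANSFORM:-, EMIT:-] out:-; in:P2
Tick 3: [PARSE:P3(v=15,ok=F), VALIDATE:P2(v=17,ok=T), TRANSFORM:P1(v=0,ok=F), EMIT:-] out:-; in:P3
Tick 4: [PARSE:P4(v=7,ok=F), VALIDATE:P3(v=15,ok=F), TRANSFORM:P2(v=68,ok=T), EMIT:P1(v=0,ok=F)] out:-; in:P4
Tick 5: [PARSE:P5(v=5,ok=F), VALIDATE:P4(v=7,ok=T), TRANSFORM:P3(v=0,ok=F), EMIT:P2(v=68,ok=T)] out:P1(v=0); in:P5
Tick 6: [PARSE:P6(v=5,ok=F), VALIDATE:P5(v=5,ok=F), TRANSFORM:P4(v=28,ok=T), EMIT:P3(v=0,ok=F)] out:P2(v=68); in:P6
Tick 7: [PARSE:-, VALIDATE:P6(v=5,ok=T), TRANSFORM:P5(v=0,ok=F), EMIT:P4(v=28,ok=T)] out:P3(v=0); in:-
Tick 8: [PARSE:-, VALIDATE:-, TRANSFORM:P6(v=20,ok=T), EMIT:P5(v=0,ok=F)] out:P4(v=28); in:-
Tick 9: [PARSE:-, VALIDATE:-, TRANSFORM:-, EMIT:P6(v=20,ok=T)] out:P5(v=0); in:-
At end of tick 9: ['-', '-', '-', 'P6']

Answer: - - - P6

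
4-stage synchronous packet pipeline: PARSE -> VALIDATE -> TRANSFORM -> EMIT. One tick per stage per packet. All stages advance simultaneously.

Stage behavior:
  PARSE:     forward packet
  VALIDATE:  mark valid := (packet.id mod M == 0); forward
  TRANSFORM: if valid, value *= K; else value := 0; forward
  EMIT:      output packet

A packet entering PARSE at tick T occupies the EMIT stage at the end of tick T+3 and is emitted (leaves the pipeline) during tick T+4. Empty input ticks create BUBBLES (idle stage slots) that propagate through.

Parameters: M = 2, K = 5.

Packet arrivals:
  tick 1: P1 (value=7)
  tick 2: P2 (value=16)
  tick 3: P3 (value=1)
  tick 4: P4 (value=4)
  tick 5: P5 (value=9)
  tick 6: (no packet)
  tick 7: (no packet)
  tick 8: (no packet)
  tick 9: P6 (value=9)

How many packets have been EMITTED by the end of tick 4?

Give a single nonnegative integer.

Answer: 0

Derivation:
Tick 1: [PARSE:P1(v=7,ok=F), VALIDATE:-, TRANSFORM:-, EMIT:-] out:-; in:P1
Tick 2: [PARSE:P2(v=16,ok=F), VALIDATE:P1(v=7,ok=F), TRANSFORM:-, EMIT:-] out:-; in:P2
Tick 3: [PARSE:P3(v=1,ok=F), VALIDATE:P2(v=16,ok=T), TRANSFORM:P1(v=0,ok=F), EMIT:-] out:-; in:P3
Tick 4: [PARSE:P4(v=4,ok=F), VALIDATE:P3(v=1,ok=F), TRANSFORM:P2(v=80,ok=T), EMIT:P1(v=0,ok=F)] out:-; in:P4
Emitted by tick 4: []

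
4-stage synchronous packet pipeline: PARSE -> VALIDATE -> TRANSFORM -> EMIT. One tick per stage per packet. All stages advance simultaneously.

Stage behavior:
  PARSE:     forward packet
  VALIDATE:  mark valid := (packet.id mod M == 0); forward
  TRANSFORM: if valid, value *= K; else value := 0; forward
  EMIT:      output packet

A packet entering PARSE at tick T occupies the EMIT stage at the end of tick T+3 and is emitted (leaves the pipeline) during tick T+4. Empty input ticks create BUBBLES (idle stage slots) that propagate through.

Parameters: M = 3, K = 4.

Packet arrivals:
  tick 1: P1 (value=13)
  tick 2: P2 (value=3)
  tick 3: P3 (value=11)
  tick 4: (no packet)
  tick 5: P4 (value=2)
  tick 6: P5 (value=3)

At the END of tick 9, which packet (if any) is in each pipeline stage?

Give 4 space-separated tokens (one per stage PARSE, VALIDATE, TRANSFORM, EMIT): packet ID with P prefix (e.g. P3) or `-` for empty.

Tick 1: [PARSE:P1(v=13,ok=F), VALIDATE:-, TRANSFORM:-, EMIT:-] out:-; in:P1
Tick 2: [PARSE:P2(v=3,ok=F), VALIDATE:P1(v=13,ok=F), TRANSFORM:-, EMIT:-] out:-; in:P2
Tick 3: [PARSE:P3(v=11,ok=F), VALIDATE:P2(v=3,ok=F), TRANSFORM:P1(v=0,ok=F), EMIT:-] out:-; in:P3
Tick 4: [PARSE:-, VALIDATE:P3(v=11,ok=T), TRANSFORM:P2(v=0,ok=F), EMIT:P1(v=0,ok=F)] out:-; in:-
Tick 5: [PARSE:P4(v=2,ok=F), VALIDATE:-, TRANSFORM:P3(v=44,ok=T), EMIT:P2(v=0,ok=F)] out:P1(v=0); in:P4
Tick 6: [PARSE:P5(v=3,ok=F), VALIDATE:P4(v=2,ok=F), TRANSFORM:-, EMIT:P3(v=44,ok=T)] out:P2(v=0); in:P5
Tick 7: [PARSE:-, VALIDATE:P5(v=3,ok=F), TRANSFORM:P4(v=0,ok=F), EMIT:-] out:P3(v=44); in:-
Tick 8: [PARSE:-, VALIDATE:-, TRANSFORM:P5(v=0,ok=F), EMIT:P4(v=0,ok=F)] out:-; in:-
Tick 9: [PARSE:-, VALIDATE:-, TRANSFORM:-, EMIT:P5(v=0,ok=F)] out:P4(v=0); in:-
At end of tick 9: ['-', '-', '-', 'P5']

Answer: - - - P5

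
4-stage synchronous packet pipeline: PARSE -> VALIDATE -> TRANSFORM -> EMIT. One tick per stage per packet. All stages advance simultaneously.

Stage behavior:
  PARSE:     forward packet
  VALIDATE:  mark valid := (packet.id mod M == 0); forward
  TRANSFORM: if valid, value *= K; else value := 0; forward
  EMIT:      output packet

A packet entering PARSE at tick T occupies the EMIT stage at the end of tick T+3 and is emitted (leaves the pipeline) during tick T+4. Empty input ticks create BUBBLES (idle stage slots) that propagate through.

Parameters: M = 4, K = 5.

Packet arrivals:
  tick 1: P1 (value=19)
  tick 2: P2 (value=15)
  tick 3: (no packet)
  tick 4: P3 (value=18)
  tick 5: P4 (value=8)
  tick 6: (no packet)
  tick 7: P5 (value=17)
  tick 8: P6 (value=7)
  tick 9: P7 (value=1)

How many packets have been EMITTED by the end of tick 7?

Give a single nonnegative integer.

Answer: 2

Derivation:
Tick 1: [PARSE:P1(v=19,ok=F), VALIDATE:-, TRANSFORM:-, EMIT:-] out:-; in:P1
Tick 2: [PARSE:P2(v=15,ok=F), VALIDATE:P1(v=19,ok=F), TRANSFORM:-, EMIT:-] out:-; in:P2
Tick 3: [PARSE:-, VALIDATE:P2(v=15,ok=F), TRANSFORM:P1(v=0,ok=F), EMIT:-] out:-; in:-
Tick 4: [PARSE:P3(v=18,ok=F), VALIDATE:-, TRANSFORM:P2(v=0,ok=F), EMIT:P1(v=0,ok=F)] out:-; in:P3
Tick 5: [PARSE:P4(v=8,ok=F), VALIDATE:P3(v=18,ok=F), TRANSFORM:-, EMIT:P2(v=0,ok=F)] out:P1(v=0); in:P4
Tick 6: [PARSE:-, VALIDATE:P4(v=8,ok=T), TRANSFORM:P3(v=0,ok=F), EMIT:-] out:P2(v=0); in:-
Tick 7: [PARSE:P5(v=17,ok=F), VALIDATE:-, TRANSFORM:P4(v=40,ok=T), EMIT:P3(v=0,ok=F)] out:-; in:P5
Emitted by tick 7: ['P1', 'P2']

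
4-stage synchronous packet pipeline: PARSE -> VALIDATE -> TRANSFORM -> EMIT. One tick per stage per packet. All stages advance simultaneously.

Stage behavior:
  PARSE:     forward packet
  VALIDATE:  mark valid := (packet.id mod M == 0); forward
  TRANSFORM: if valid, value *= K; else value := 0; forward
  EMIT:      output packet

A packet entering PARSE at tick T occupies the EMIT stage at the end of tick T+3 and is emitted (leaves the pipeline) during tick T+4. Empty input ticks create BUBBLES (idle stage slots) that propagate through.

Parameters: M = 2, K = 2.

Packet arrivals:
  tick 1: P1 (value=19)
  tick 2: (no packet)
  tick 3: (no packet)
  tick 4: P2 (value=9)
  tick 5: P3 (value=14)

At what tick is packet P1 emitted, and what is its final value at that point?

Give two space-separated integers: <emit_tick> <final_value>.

Answer: 5 0

Derivation:
Tick 1: [PARSE:P1(v=19,ok=F), VALIDATE:-, TRANSFORM:-, EMIT:-] out:-; in:P1
Tick 2: [PARSE:-, VALIDATE:P1(v=19,ok=F), TRANSFORM:-, EMIT:-] out:-; in:-
Tick 3: [PARSE:-, VALIDATE:-, TRANSFORM:P1(v=0,ok=F), EMIT:-] out:-; in:-
Tick 4: [PARSE:P2(v=9,ok=F), VALIDATE:-, TRANSFORM:-, EMIT:P1(v=0,ok=F)] out:-; in:P2
Tick 5: [PARSE:P3(v=14,ok=F), VALIDATE:P2(v=9,ok=T), TRANSFORM:-, EMIT:-] out:P1(v=0); in:P3
Tick 6: [PARSE:-, VALIDATE:P3(v=14,ok=F), TRANSFORM:P2(v=18,ok=T), EMIT:-] out:-; in:-
Tick 7: [PARSE:-, VALIDATE:-, TRANSFORM:P3(v=0,ok=F), EMIT:P2(v=18,ok=T)] out:-; in:-
Tick 8: [PARSE:-, VALIDATE:-, TRANSFORM:-, EMIT:P3(v=0,ok=F)] out:P2(v=18); in:-
Tick 9: [PARSE:-, VALIDATE:-, TRANSFORM:-, EMIT:-] out:P3(v=0); in:-
P1: arrives tick 1, valid=False (id=1, id%2=1), emit tick 5, final value 0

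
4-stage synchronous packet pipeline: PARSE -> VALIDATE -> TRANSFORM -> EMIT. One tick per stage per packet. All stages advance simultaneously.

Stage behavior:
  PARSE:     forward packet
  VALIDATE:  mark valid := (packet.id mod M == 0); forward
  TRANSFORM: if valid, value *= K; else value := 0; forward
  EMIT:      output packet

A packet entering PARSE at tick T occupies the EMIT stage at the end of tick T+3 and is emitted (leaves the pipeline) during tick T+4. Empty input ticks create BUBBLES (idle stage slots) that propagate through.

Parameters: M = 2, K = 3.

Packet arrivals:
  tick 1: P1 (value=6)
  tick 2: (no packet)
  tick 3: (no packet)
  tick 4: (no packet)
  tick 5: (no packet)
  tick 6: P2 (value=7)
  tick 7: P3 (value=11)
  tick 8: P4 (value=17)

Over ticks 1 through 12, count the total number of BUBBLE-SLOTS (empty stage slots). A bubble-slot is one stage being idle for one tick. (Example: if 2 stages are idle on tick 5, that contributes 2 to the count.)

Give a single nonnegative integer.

Tick 1: [PARSE:P1(v=6,ok=F), VALIDATE:-, TRANSFORM:-, EMIT:-] out:-; bubbles=3
Tick 2: [PARSE:-, VALIDATE:P1(v=6,ok=F), TRANSFORM:-, EMIT:-] out:-; bubbles=3
Tick 3: [PARSE:-, VALIDATE:-, TRANSFORM:P1(v=0,ok=F), EMIT:-] out:-; bubbles=3
Tick 4: [PARSE:-, VALIDATE:-, TRANSFORM:-, EMIT:P1(v=0,ok=F)] out:-; bubbles=3
Tick 5: [PARSE:-, VALIDATE:-, TRANSFORM:-, EMIT:-] out:P1(v=0); bubbles=4
Tick 6: [PARSE:P2(v=7,ok=F), VALIDATE:-, TRANSFORM:-, EMIT:-] out:-; bubbles=3
Tick 7: [PARSE:P3(v=11,ok=F), VALIDATE:P2(v=7,ok=T), TRANSFORM:-, EMIT:-] out:-; bubbles=2
Tick 8: [PARSE:P4(v=17,ok=F), VALIDATE:P3(v=11,ok=F), TRANSFORM:P2(v=21,ok=T), EMIT:-] out:-; bubbles=1
Tick 9: [PARSE:-, VALIDATE:P4(v=17,ok=T), TRANSFORM:P3(v=0,ok=F), EMIT:P2(v=21,ok=T)] out:-; bubbles=1
Tick 10: [PARSE:-, VALIDATE:-, TRANSFORM:P4(v=51,ok=T), EMIT:P3(v=0,ok=F)] out:P2(v=21); bubbles=2
Tick 11: [PARSE:-, VALIDATE:-, TRANSFORM:-, EMIT:P4(v=51,ok=T)] out:P3(v=0); bubbles=3
Tick 12: [PARSE:-, VALIDATE:-, TRANSFORM:-, EMIT:-] out:P4(v=51); bubbles=4
Total bubble-slots: 32

Answer: 32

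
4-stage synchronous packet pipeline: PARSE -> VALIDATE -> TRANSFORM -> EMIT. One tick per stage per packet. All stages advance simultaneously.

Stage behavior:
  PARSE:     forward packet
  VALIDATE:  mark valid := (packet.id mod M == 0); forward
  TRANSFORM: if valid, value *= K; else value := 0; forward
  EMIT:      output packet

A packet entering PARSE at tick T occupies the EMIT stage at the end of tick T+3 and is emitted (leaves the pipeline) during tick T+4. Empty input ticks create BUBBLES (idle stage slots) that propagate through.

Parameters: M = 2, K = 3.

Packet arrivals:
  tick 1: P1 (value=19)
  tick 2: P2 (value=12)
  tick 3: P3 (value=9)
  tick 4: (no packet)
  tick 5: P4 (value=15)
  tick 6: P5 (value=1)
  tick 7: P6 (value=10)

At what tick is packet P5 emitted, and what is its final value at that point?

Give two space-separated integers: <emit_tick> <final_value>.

Tick 1: [PARSE:P1(v=19,ok=F), VALIDATE:-, TRANSFORM:-, EMIT:-] out:-; in:P1
Tick 2: [PARSE:P2(v=12,ok=F), VALIDATE:P1(v=19,ok=F), TRANSFORM:-, EMIT:-] out:-; in:P2
Tick 3: [PARSE:P3(v=9,ok=F), VALIDATE:P2(v=12,ok=T), TRANSFORM:P1(v=0,ok=F), EMIT:-] out:-; in:P3
Tick 4: [PARSE:-, VALIDATE:P3(v=9,ok=F), TRANSFORM:P2(v=36,ok=T), EMIT:P1(v=0,ok=F)] out:-; in:-
Tick 5: [PARSE:P4(v=15,ok=F), VALIDATE:-, TRANSFORM:P3(v=0,ok=F), EMIT:P2(v=36,ok=T)] out:P1(v=0); in:P4
Tick 6: [PARSE:P5(v=1,ok=F), VALIDATE:P4(v=15,ok=T), TRANSFORM:-, EMIT:P3(v=0,ok=F)] out:P2(v=36); in:P5
Tick 7: [PARSE:P6(v=10,ok=F), VALIDATE:P5(v=1,ok=F), TRANSFORM:P4(v=45,ok=T), EMIT:-] out:P3(v=0); in:P6
Tick 8: [PARSE:-, VALIDATE:P6(v=10,ok=T), TRANSFORM:P5(v=0,ok=F), EMIT:P4(v=45,ok=T)] out:-; in:-
Tick 9: [PARSE:-, VALIDATE:-, TRANSFORM:P6(v=30,ok=T), EMIT:P5(v=0,ok=F)] out:P4(v=45); in:-
Tick 10: [PARSE:-, VALIDATE:-, TRANSFORM:-, EMIT:P6(v=30,ok=T)] out:P5(v=0); in:-
Tick 11: [PARSE:-, VALIDATE:-, TRANSFORM:-, EMIT:-] out:P6(v=30); in:-
P5: arrives tick 6, valid=False (id=5, id%2=1), emit tick 10, final value 0

Answer: 10 0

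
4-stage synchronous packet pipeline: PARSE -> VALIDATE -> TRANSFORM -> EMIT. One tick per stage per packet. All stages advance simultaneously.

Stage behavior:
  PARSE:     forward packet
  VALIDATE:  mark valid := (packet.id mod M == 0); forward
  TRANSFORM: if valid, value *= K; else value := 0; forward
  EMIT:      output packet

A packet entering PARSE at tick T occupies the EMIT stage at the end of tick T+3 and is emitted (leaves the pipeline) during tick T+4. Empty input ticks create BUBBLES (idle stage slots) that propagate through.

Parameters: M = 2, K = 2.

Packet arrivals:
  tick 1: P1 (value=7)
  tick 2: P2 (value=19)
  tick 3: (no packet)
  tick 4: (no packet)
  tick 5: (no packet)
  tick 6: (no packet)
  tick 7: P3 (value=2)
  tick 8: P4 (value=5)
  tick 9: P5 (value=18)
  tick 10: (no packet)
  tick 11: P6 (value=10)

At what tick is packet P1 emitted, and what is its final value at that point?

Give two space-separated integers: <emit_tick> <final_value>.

Answer: 5 0

Derivation:
Tick 1: [PARSE:P1(v=7,ok=F), VALIDATE:-, TRANSFORM:-, EMIT:-] out:-; in:P1
Tick 2: [PARSE:P2(v=19,ok=F), VALIDATE:P1(v=7,ok=F), TRANSFORM:-, EMIT:-] out:-; in:P2
Tick 3: [PARSE:-, VALIDATE:P2(v=19,ok=T), TRANSFORM:P1(v=0,ok=F), EMIT:-] out:-; in:-
Tick 4: [PARSE:-, VALIDATE:-, TRANSFORM:P2(v=38,ok=T), EMIT:P1(v=0,ok=F)] out:-; in:-
Tick 5: [PARSE:-, VALIDATE:-, TRANSFORM:-, EMIT:P2(v=38,ok=T)] out:P1(v=0); in:-
Tick 6: [PARSE:-, VALIDATE:-, TRANSFORM:-, EMIT:-] out:P2(v=38); in:-
Tick 7: [PARSE:P3(v=2,ok=F), VALIDATE:-, TRANSFORM:-, EMIT:-] out:-; in:P3
Tick 8: [PARSE:P4(v=5,ok=F), VALIDATE:P3(v=2,ok=F), TRANSFORM:-, EMIT:-] out:-; in:P4
Tick 9: [PARSE:P5(v=18,ok=F), VALIDATE:P4(v=5,ok=T), TRANSFORM:P3(v=0,ok=F), EMIT:-] out:-; in:P5
Tick 10: [PARSE:-, VALIDATE:P5(v=18,ok=F), TRANSFORM:P4(v=10,ok=T), EMIT:P3(v=0,ok=F)] out:-; in:-
Tick 11: [PARSE:P6(v=10,ok=F), VALIDATE:-, TRANSFORM:P5(v=0,ok=F), EMIT:P4(v=10,ok=T)] out:P3(v=0); in:P6
Tick 12: [PARSE:-, VALIDATE:P6(v=10,ok=T), TRANSFORM:-, EMIT:P5(v=0,ok=F)] out:P4(v=10); in:-
Tick 13: [PARSE:-, VALIDATE:-, TRANSFORM:P6(v=20,ok=T), EMIT:-] out:P5(v=0); in:-
Tick 14: [PARSE:-, VALIDATE:-, TRANSFORM:-, EMIT:P6(v=20,ok=T)] out:-; in:-
Tick 15: [PARSE:-, VALIDATE:-, TRANSFORM:-, EMIT:-] out:P6(v=20); in:-
P1: arrives tick 1, valid=False (id=1, id%2=1), emit tick 5, final value 0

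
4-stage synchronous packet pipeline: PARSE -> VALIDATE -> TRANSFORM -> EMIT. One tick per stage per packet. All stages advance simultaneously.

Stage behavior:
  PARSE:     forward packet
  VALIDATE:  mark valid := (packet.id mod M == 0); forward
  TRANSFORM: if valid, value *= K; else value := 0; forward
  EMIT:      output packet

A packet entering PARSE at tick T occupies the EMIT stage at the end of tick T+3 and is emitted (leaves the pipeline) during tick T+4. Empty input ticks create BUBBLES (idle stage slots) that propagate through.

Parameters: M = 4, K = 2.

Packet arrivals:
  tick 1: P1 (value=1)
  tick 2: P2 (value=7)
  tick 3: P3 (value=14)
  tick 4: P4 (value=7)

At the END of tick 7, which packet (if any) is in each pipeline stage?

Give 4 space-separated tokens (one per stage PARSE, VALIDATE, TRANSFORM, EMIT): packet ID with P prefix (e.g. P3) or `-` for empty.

Answer: - - - P4

Derivation:
Tick 1: [PARSE:P1(v=1,ok=F), VALIDATE:-, TRANSFORM:-, EMIT:-] out:-; in:P1
Tick 2: [PARSE:P2(v=7,ok=F), VALIDATE:P1(v=1,ok=F), TRANSFORM:-, EMIT:-] out:-; in:P2
Tick 3: [PARSE:P3(v=14,ok=F), VALIDATE:P2(v=7,ok=F), TRANSFORM:P1(v=0,ok=F), EMIT:-] out:-; in:P3
Tick 4: [PARSE:P4(v=7,ok=F), VALIDATE:P3(v=14,ok=F), TRANSFORM:P2(v=0,ok=F), EMIT:P1(v=0,ok=F)] out:-; in:P4
Tick 5: [PARSE:-, VALIDATE:P4(v=7,ok=T), TRANSFORM:P3(v=0,ok=F), EMIT:P2(v=0,ok=F)] out:P1(v=0); in:-
Tick 6: [PARSE:-, VALIDATE:-, TRANSFORM:P4(v=14,ok=T), EMIT:P3(v=0,ok=F)] out:P2(v=0); in:-
Tick 7: [PARSE:-, VALIDATE:-, TRANSFORM:-, EMIT:P4(v=14,ok=T)] out:P3(v=0); in:-
At end of tick 7: ['-', '-', '-', 'P4']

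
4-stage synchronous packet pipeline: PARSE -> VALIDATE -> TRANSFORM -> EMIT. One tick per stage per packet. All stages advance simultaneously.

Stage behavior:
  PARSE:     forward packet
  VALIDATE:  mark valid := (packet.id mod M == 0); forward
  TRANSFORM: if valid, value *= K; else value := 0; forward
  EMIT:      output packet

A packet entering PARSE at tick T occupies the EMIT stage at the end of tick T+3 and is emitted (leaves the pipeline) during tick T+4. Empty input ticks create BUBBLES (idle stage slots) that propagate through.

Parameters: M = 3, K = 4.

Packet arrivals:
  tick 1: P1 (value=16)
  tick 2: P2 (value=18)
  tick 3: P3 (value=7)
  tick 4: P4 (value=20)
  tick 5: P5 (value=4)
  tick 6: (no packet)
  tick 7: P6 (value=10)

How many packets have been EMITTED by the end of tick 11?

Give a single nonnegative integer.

Answer: 6

Derivation:
Tick 1: [PARSE:P1(v=16,ok=F), VALIDATE:-, TRANSFORM:-, EMIT:-] out:-; in:P1
Tick 2: [PARSE:P2(v=18,ok=F), VALIDATE:P1(v=16,ok=F), TRANSFORM:-, EMIT:-] out:-; in:P2
Tick 3: [PARSE:P3(v=7,ok=F), VALIDATE:P2(v=18,ok=F), TRANSFORM:P1(v=0,ok=F), EMIT:-] out:-; in:P3
Tick 4: [PARSE:P4(v=20,ok=F), VALIDATE:P3(v=7,ok=T), TRANSFORM:P2(v=0,ok=F), EMIT:P1(v=0,ok=F)] out:-; in:P4
Tick 5: [PARSE:P5(v=4,ok=F), VALIDATE:P4(v=20,ok=F), TRANSFORM:P3(v=28,ok=T), EMIT:P2(v=0,ok=F)] out:P1(v=0); in:P5
Tick 6: [PARSE:-, VALIDATE:P5(v=4,ok=F), TRANSFORM:P4(v=0,ok=F), EMIT:P3(v=28,ok=T)] out:P2(v=0); in:-
Tick 7: [PARSE:P6(v=10,ok=F), VALIDATE:-, TRANSFORM:P5(v=0,ok=F), EMIT:P4(v=0,ok=F)] out:P3(v=28); in:P6
Tick 8: [PARSE:-, VALIDATE:P6(v=10,ok=T), TRANSFORM:-, EMIT:P5(v=0,ok=F)] out:P4(v=0); in:-
Tick 9: [PARSE:-, VALIDATE:-, TRANSFORM:P6(v=40,ok=T), EMIT:-] out:P5(v=0); in:-
Tick 10: [PARSE:-, VALIDATE:-, TRANSFORM:-, EMIT:P6(v=40,ok=T)] out:-; in:-
Tick 11: [PARSE:-, VALIDATE:-, TRANSFORM:-, EMIT:-] out:P6(v=40); in:-
Emitted by tick 11: ['P1', 'P2', 'P3', 'P4', 'P5', 'P6']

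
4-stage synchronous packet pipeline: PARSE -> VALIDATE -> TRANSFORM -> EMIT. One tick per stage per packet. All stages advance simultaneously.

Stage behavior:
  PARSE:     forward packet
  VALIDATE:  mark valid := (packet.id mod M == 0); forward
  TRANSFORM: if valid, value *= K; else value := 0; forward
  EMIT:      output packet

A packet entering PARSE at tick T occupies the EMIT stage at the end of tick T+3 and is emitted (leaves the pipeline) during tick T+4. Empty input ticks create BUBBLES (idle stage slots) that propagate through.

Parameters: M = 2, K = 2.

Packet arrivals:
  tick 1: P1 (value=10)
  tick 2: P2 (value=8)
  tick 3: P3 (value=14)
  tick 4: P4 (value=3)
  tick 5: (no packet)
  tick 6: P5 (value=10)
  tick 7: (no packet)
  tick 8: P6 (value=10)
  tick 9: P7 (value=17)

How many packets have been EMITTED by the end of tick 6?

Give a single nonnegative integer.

Answer: 2

Derivation:
Tick 1: [PARSE:P1(v=10,ok=F), VALIDATE:-, TRANSFORM:-, EMIT:-] out:-; in:P1
Tick 2: [PARSE:P2(v=8,ok=F), VALIDATE:P1(v=10,ok=F), TRANSFORM:-, EMIT:-] out:-; in:P2
Tick 3: [PARSE:P3(v=14,ok=F), VALIDATE:P2(v=8,ok=T), TRANSFORM:P1(v=0,ok=F), EMIT:-] out:-; in:P3
Tick 4: [PARSE:P4(v=3,ok=F), VALIDATE:P3(v=14,ok=F), TRANSFORM:P2(v=16,ok=T), EMIT:P1(v=0,ok=F)] out:-; in:P4
Tick 5: [PARSE:-, VALIDATE:P4(v=3,ok=T), TRANSFORM:P3(v=0,ok=F), EMIT:P2(v=16,ok=T)] out:P1(v=0); in:-
Tick 6: [PARSE:P5(v=10,ok=F), VALIDATE:-, TRANSFORM:P4(v=6,ok=T), EMIT:P3(v=0,ok=F)] out:P2(v=16); in:P5
Emitted by tick 6: ['P1', 'P2']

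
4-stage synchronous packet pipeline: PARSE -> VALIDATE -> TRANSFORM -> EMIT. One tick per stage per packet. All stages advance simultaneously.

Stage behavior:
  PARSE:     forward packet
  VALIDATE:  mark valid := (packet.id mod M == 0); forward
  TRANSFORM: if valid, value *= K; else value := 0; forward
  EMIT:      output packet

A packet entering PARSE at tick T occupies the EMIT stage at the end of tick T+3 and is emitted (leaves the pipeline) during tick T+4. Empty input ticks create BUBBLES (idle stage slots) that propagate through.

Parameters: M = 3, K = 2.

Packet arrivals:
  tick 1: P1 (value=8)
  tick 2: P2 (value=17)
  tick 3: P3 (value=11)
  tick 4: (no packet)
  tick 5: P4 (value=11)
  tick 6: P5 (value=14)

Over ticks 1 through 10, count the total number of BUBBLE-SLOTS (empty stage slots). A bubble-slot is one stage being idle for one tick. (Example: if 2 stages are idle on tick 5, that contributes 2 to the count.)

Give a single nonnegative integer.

Answer: 20

Derivation:
Tick 1: [PARSE:P1(v=8,ok=F), VALIDATE:-, TRANSFORM:-, EMIT:-] out:-; bubbles=3
Tick 2: [PARSE:P2(v=17,ok=F), VALIDATE:P1(v=8,ok=F), TRANSFORM:-, EMIT:-] out:-; bubbles=2
Tick 3: [PARSE:P3(v=11,ok=F), VALIDATE:P2(v=17,ok=F), TRANSFORM:P1(v=0,ok=F), EMIT:-] out:-; bubbles=1
Tick 4: [PARSE:-, VALIDATE:P3(v=11,ok=T), TRANSFORM:P2(v=0,ok=F), EMIT:P1(v=0,ok=F)] out:-; bubbles=1
Tick 5: [PARSE:P4(v=11,ok=F), VALIDATE:-, TRANSFORM:P3(v=22,ok=T), EMIT:P2(v=0,ok=F)] out:P1(v=0); bubbles=1
Tick 6: [PARSE:P5(v=14,ok=F), VALIDATE:P4(v=11,ok=F), TRANSFORM:-, EMIT:P3(v=22,ok=T)] out:P2(v=0); bubbles=1
Tick 7: [PARSE:-, VALIDATE:P5(v=14,ok=F), TRANSFORM:P4(v=0,ok=F), EMIT:-] out:P3(v=22); bubbles=2
Tick 8: [PARSE:-, VALIDATE:-, TRANSFORM:P5(v=0,ok=F), EMIT:P4(v=0,ok=F)] out:-; bubbles=2
Tick 9: [PARSE:-, VALIDATE:-, TRANSFORM:-, EMIT:P5(v=0,ok=F)] out:P4(v=0); bubbles=3
Tick 10: [PARSE:-, VALIDATE:-, TRANSFORM:-, EMIT:-] out:P5(v=0); bubbles=4
Total bubble-slots: 20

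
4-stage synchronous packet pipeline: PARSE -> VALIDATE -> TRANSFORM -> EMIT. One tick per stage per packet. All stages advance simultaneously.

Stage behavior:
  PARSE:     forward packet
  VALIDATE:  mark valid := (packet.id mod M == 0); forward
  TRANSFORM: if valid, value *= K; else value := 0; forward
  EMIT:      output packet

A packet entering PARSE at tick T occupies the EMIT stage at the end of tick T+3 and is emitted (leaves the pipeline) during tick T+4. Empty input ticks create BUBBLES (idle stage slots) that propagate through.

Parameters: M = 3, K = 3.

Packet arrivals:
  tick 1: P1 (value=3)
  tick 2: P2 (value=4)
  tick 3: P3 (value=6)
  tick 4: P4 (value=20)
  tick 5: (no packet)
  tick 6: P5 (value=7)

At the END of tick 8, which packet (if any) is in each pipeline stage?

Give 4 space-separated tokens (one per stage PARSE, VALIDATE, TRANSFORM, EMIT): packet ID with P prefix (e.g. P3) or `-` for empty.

Tick 1: [PARSE:P1(v=3,ok=F), VALIDATE:-, TRANSFORM:-, EMIT:-] out:-; in:P1
Tick 2: [PARSE:P2(v=4,ok=F), VALIDATE:P1(v=3,ok=F), TRANSFORM:-, EMIT:-] out:-; in:P2
Tick 3: [PARSE:P3(v=6,ok=F), VALIDATE:P2(v=4,ok=F), TRANSFORM:P1(v=0,ok=F), EMIT:-] out:-; in:P3
Tick 4: [PARSE:P4(v=20,ok=F), VALIDATE:P3(v=6,ok=T), TRANSFORM:P2(v=0,ok=F), EMIT:P1(v=0,ok=F)] out:-; in:P4
Tick 5: [PARSE:-, VALIDATE:P4(v=20,ok=F), TRANSFORM:P3(v=18,ok=T), EMIT:P2(v=0,ok=F)] out:P1(v=0); in:-
Tick 6: [PARSE:P5(v=7,ok=F), VALIDATE:-, TRANSFORM:P4(v=0,ok=F), EMIT:P3(v=18,ok=T)] out:P2(v=0); in:P5
Tick 7: [PARSE:-, VALIDATE:P5(v=7,ok=F), TRANSFORM:-, EMIT:P4(v=0,ok=F)] out:P3(v=18); in:-
Tick 8: [PARSE:-, VALIDATE:-, TRANSFORM:P5(v=0,ok=F), EMIT:-] out:P4(v=0); in:-
At end of tick 8: ['-', '-', 'P5', '-']

Answer: - - P5 -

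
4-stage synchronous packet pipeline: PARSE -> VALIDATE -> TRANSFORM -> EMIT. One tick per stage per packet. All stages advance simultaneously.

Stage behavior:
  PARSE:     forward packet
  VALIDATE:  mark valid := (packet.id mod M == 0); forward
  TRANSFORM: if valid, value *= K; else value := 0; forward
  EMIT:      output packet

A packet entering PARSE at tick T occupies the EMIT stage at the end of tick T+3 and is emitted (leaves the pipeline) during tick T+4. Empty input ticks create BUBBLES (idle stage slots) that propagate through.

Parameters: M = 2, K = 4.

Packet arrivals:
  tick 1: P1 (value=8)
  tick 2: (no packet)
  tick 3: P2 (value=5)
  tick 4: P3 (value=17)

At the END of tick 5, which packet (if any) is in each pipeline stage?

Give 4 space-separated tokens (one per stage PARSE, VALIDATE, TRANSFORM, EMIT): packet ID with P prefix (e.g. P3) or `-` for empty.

Answer: - P3 P2 -

Derivation:
Tick 1: [PARSE:P1(v=8,ok=F), VALIDATE:-, TRANSFORM:-, EMIT:-] out:-; in:P1
Tick 2: [PARSE:-, VALIDATE:P1(v=8,ok=F), TRANSFORM:-, EMIT:-] out:-; in:-
Tick 3: [PARSE:P2(v=5,ok=F), VALIDATE:-, TRANSFORM:P1(v=0,ok=F), EMIT:-] out:-; in:P2
Tick 4: [PARSE:P3(v=17,ok=F), VALIDATE:P2(v=5,ok=T), TRANSFORM:-, EMIT:P1(v=0,ok=F)] out:-; in:P3
Tick 5: [PARSE:-, VALIDATE:P3(v=17,ok=F), TRANSFORM:P2(v=20,ok=T), EMIT:-] out:P1(v=0); in:-
At end of tick 5: ['-', 'P3', 'P2', '-']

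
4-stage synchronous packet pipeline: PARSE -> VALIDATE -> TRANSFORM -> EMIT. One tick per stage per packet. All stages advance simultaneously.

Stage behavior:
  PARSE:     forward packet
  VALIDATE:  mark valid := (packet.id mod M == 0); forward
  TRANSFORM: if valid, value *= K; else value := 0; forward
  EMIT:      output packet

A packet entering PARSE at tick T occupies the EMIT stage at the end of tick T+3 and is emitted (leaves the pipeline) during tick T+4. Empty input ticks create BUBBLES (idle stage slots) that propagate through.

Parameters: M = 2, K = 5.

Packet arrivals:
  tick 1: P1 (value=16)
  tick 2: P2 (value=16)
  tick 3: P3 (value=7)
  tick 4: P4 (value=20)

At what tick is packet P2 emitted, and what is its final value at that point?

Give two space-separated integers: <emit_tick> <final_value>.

Tick 1: [PARSE:P1(v=16,ok=F), VALIDATE:-, TRANSFORM:-, EMIT:-] out:-; in:P1
Tick 2: [PARSE:P2(v=16,ok=F), VALIDATE:P1(v=16,ok=F), TRANSFORM:-, EMIT:-] out:-; in:P2
Tick 3: [PARSE:P3(v=7,ok=F), VALIDATE:P2(v=16,ok=T), TRANSFORM:P1(v=0,ok=F), EMIT:-] out:-; in:P3
Tick 4: [PARSE:P4(v=20,ok=F), VALIDATE:P3(v=7,ok=F), TRANSFORM:P2(v=80,ok=T), EMIT:P1(v=0,ok=F)] out:-; in:P4
Tick 5: [PARSE:-, VALIDATE:P4(v=20,ok=T), TRANSFORM:P3(v=0,ok=F), EMIT:P2(v=80,ok=T)] out:P1(v=0); in:-
Tick 6: [PARSE:-, VALIDATE:-, TRANSFORM:P4(v=100,ok=T), EMIT:P3(v=0,ok=F)] out:P2(v=80); in:-
Tick 7: [PARSE:-, VALIDATE:-, TRANSFORM:-, EMIT:P4(v=100,ok=T)] out:P3(v=0); in:-
Tick 8: [PARSE:-, VALIDATE:-, TRANSFORM:-, EMIT:-] out:P4(v=100); in:-
P2: arrives tick 2, valid=True (id=2, id%2=0), emit tick 6, final value 80

Answer: 6 80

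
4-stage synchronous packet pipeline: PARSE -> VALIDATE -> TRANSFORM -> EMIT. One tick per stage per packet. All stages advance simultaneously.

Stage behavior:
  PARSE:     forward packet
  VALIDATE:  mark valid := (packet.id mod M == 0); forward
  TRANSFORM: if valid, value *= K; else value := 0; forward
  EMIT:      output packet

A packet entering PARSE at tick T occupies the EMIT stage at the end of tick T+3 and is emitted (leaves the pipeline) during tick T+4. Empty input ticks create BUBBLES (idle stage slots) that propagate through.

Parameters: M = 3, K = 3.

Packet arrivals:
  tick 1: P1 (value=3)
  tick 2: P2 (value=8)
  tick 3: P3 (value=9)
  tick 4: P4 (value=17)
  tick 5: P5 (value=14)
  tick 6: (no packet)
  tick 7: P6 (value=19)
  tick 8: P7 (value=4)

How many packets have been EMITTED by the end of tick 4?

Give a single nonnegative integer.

Tick 1: [PARSE:P1(v=3,ok=F), VALIDATE:-, TRANSFORM:-, EMIT:-] out:-; in:P1
Tick 2: [PARSE:P2(v=8,ok=F), VALIDATE:P1(v=3,ok=F), TRANSFORM:-, EMIT:-] out:-; in:P2
Tick 3: [PARSE:P3(v=9,ok=F), VALIDATE:P2(v=8,ok=F), TRANSFORM:P1(v=0,ok=F), EMIT:-] out:-; in:P3
Tick 4: [PARSE:P4(v=17,ok=F), VALIDATE:P3(v=9,ok=T), TRANSFORM:P2(v=0,ok=F), EMIT:P1(v=0,ok=F)] out:-; in:P4
Emitted by tick 4: []

Answer: 0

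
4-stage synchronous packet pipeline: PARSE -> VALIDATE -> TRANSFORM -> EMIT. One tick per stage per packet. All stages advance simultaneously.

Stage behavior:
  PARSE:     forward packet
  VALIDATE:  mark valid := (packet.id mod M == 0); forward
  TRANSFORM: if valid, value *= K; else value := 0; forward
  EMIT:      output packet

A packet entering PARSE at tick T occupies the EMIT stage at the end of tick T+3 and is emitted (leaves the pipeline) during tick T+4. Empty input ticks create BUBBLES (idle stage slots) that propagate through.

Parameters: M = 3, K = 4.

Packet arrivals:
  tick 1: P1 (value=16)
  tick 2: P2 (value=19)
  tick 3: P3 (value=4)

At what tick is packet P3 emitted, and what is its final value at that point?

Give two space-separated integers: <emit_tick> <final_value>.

Answer: 7 16

Derivation:
Tick 1: [PARSE:P1(v=16,ok=F), VALIDATE:-, TRANSFORM:-, EMIT:-] out:-; in:P1
Tick 2: [PARSE:P2(v=19,ok=F), VALIDATE:P1(v=16,ok=F), TRANSFORM:-, EMIT:-] out:-; in:P2
Tick 3: [PARSE:P3(v=4,ok=F), VALIDATE:P2(v=19,ok=F), TRANSFORM:P1(v=0,ok=F), EMIT:-] out:-; in:P3
Tick 4: [PARSE:-, VALIDATE:P3(v=4,ok=T), TRANSFORM:P2(v=0,ok=F), EMIT:P1(v=0,ok=F)] out:-; in:-
Tick 5: [PARSE:-, VALIDATE:-, TRANSFORM:P3(v=16,ok=T), EMIT:P2(v=0,ok=F)] out:P1(v=0); in:-
Tick 6: [PARSE:-, VALIDATE:-, TRANSFORM:-, EMIT:P3(v=16,ok=T)] out:P2(v=0); in:-
Tick 7: [PARSE:-, VALIDATE:-, TRANSFORM:-, EMIT:-] out:P3(v=16); in:-
P3: arrives tick 3, valid=True (id=3, id%3=0), emit tick 7, final value 16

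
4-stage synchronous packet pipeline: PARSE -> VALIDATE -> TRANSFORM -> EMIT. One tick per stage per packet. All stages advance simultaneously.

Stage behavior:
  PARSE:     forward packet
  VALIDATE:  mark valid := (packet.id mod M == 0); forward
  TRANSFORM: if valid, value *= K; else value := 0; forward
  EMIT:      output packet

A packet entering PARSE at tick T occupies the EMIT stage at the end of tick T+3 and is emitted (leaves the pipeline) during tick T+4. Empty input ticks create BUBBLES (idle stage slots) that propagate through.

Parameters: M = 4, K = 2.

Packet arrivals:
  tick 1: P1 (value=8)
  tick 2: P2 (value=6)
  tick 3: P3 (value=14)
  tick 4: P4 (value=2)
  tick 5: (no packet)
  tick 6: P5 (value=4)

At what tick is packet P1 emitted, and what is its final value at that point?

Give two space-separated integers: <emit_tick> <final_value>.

Answer: 5 0

Derivation:
Tick 1: [PARSE:P1(v=8,ok=F), VALIDATE:-, TRANSFORM:-, EMIT:-] out:-; in:P1
Tick 2: [PARSE:P2(v=6,ok=F), VALIDATE:P1(v=8,ok=F), TRANSFORM:-, EMIT:-] out:-; in:P2
Tick 3: [PARSE:P3(v=14,ok=F), VALIDATE:P2(v=6,ok=F), TRANSFORM:P1(v=0,ok=F), EMIT:-] out:-; in:P3
Tick 4: [PARSE:P4(v=2,ok=F), VALIDATE:P3(v=14,ok=F), TRANSFORM:P2(v=0,ok=F), EMIT:P1(v=0,ok=F)] out:-; in:P4
Tick 5: [PARSE:-, VALIDATE:P4(v=2,ok=T), TRANSFORM:P3(v=0,ok=F), EMIT:P2(v=0,ok=F)] out:P1(v=0); in:-
Tick 6: [PARSE:P5(v=4,ok=F), VALIDATE:-, TRANSFORM:P4(v=4,ok=T), EMIT:P3(v=0,ok=F)] out:P2(v=0); in:P5
Tick 7: [PARSE:-, VALIDATE:P5(v=4,ok=F), TRANSFORM:-, EMIT:P4(v=4,ok=T)] out:P3(v=0); in:-
Tick 8: [PARSE:-, VALIDATE:-, TRANSFORM:P5(v=0,ok=F), EMIT:-] out:P4(v=4); in:-
Tick 9: [PARSE:-, VALIDATE:-, TRANSFORM:-, EMIT:P5(v=0,ok=F)] out:-; in:-
Tick 10: [PARSE:-, VALIDATE:-, TRANSFORM:-, EMIT:-] out:P5(v=0); in:-
P1: arrives tick 1, valid=False (id=1, id%4=1), emit tick 5, final value 0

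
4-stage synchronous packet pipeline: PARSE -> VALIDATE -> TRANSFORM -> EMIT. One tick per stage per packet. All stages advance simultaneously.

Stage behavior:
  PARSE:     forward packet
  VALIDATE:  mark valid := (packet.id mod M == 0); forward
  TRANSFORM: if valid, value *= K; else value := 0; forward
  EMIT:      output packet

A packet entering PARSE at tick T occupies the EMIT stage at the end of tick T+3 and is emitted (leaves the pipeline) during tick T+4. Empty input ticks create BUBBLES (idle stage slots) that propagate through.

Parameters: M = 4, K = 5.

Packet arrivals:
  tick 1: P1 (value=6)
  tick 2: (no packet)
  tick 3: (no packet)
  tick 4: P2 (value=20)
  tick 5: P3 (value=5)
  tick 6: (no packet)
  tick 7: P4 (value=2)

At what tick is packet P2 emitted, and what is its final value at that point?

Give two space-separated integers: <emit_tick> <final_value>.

Answer: 8 0

Derivation:
Tick 1: [PARSE:P1(v=6,ok=F), VALIDATE:-, TRANSFORM:-, EMIT:-] out:-; in:P1
Tick 2: [PARSE:-, VALIDATE:P1(v=6,ok=F), TRANSFORM:-, EMIT:-] out:-; in:-
Tick 3: [PARSE:-, VALIDATE:-, TRANSFORM:P1(v=0,ok=F), EMIT:-] out:-; in:-
Tick 4: [PARSE:P2(v=20,ok=F), VALIDATE:-, TRANSFORM:-, EMIT:P1(v=0,ok=F)] out:-; in:P2
Tick 5: [PARSE:P3(v=5,ok=F), VALIDATE:P2(v=20,ok=F), TRANSFORM:-, EMIT:-] out:P1(v=0); in:P3
Tick 6: [PARSE:-, VALIDATE:P3(v=5,ok=F), TRANSFORM:P2(v=0,ok=F), EMIT:-] out:-; in:-
Tick 7: [PARSE:P4(v=2,ok=F), VALIDATE:-, TRANSFORM:P3(v=0,ok=F), EMIT:P2(v=0,ok=F)] out:-; in:P4
Tick 8: [PARSE:-, VALIDATE:P4(v=2,ok=T), TRANSFORM:-, EMIT:P3(v=0,ok=F)] out:P2(v=0); in:-
Tick 9: [PARSE:-, VALIDATE:-, TRANSFORM:P4(v=10,ok=T), EMIT:-] out:P3(v=0); in:-
Tick 10: [PARSE:-, VALIDATE:-, TRANSFORM:-, EMIT:P4(v=10,ok=T)] out:-; in:-
Tick 11: [PARSE:-, VALIDATE:-, TRANSFORM:-, EMIT:-] out:P4(v=10); in:-
P2: arrives tick 4, valid=False (id=2, id%4=2), emit tick 8, final value 0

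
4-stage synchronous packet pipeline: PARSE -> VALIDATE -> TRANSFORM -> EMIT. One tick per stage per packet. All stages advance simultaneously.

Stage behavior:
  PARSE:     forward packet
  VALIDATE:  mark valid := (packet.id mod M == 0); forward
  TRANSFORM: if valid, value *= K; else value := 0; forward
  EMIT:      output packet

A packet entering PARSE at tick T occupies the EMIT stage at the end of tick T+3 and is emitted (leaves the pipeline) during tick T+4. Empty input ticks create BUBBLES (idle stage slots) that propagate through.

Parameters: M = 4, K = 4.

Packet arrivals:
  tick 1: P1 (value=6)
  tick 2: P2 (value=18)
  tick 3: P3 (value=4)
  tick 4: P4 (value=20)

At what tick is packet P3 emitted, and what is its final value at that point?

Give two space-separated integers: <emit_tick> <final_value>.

Tick 1: [PARSE:P1(v=6,ok=F), VALIDATE:-, TRANSFORM:-, EMIT:-] out:-; in:P1
Tick 2: [PARSE:P2(v=18,ok=F), VALIDATE:P1(v=6,ok=F), TRANSFORM:-, EMIT:-] out:-; in:P2
Tick 3: [PARSE:P3(v=4,ok=F), VALIDATE:P2(v=18,ok=F), TRANSFORM:P1(v=0,ok=F), EMIT:-] out:-; in:P3
Tick 4: [PARSE:P4(v=20,ok=F), VALIDATE:P3(v=4,ok=F), TRANSFORM:P2(v=0,ok=F), EMIT:P1(v=0,ok=F)] out:-; in:P4
Tick 5: [PARSE:-, VALIDATE:P4(v=20,ok=T), TRANSFORM:P3(v=0,ok=F), EMIT:P2(v=0,ok=F)] out:P1(v=0); in:-
Tick 6: [PARSE:-, VALIDATE:-, TRANSFORM:P4(v=80,ok=T), EMIT:P3(v=0,ok=F)] out:P2(v=0); in:-
Tick 7: [PARSE:-, VALIDATE:-, TRANSFORM:-, EMIT:P4(v=80,ok=T)] out:P3(v=0); in:-
Tick 8: [PARSE:-, VALIDATE:-, TRANSFORM:-, EMIT:-] out:P4(v=80); in:-
P3: arrives tick 3, valid=False (id=3, id%4=3), emit tick 7, final value 0

Answer: 7 0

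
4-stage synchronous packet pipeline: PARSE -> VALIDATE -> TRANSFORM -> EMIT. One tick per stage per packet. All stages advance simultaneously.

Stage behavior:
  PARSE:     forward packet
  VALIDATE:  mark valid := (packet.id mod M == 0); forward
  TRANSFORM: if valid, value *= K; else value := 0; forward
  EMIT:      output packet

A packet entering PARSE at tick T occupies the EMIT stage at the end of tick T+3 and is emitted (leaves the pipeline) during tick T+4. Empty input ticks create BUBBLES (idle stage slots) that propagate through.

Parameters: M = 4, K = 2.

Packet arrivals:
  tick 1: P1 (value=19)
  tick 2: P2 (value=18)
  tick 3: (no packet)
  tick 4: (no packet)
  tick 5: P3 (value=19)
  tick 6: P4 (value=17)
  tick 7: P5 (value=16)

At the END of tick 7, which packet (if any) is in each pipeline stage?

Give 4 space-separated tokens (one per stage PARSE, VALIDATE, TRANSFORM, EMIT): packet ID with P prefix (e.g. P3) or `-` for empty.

Answer: P5 P4 P3 -

Derivation:
Tick 1: [PARSE:P1(v=19,ok=F), VALIDATE:-, TRANSFORM:-, EMIT:-] out:-; in:P1
Tick 2: [PARSE:P2(v=18,ok=F), VALIDATE:P1(v=19,ok=F), TRANSFORM:-, EMIT:-] out:-; in:P2
Tick 3: [PARSE:-, VALIDATE:P2(v=18,ok=F), TRANSFORM:P1(v=0,ok=F), EMIT:-] out:-; in:-
Tick 4: [PARSE:-, VALIDATE:-, TRANSFORM:P2(v=0,ok=F), EMIT:P1(v=0,ok=F)] out:-; in:-
Tick 5: [PARSE:P3(v=19,ok=F), VALIDATE:-, TRANSFORM:-, EMIT:P2(v=0,ok=F)] out:P1(v=0); in:P3
Tick 6: [PARSE:P4(v=17,ok=F), VALIDATE:P3(v=19,ok=F), TRANSFORM:-, EMIT:-] out:P2(v=0); in:P4
Tick 7: [PARSE:P5(v=16,ok=F), VALIDATE:P4(v=17,ok=T), TRANSFORM:P3(v=0,ok=F), EMIT:-] out:-; in:P5
At end of tick 7: ['P5', 'P4', 'P3', '-']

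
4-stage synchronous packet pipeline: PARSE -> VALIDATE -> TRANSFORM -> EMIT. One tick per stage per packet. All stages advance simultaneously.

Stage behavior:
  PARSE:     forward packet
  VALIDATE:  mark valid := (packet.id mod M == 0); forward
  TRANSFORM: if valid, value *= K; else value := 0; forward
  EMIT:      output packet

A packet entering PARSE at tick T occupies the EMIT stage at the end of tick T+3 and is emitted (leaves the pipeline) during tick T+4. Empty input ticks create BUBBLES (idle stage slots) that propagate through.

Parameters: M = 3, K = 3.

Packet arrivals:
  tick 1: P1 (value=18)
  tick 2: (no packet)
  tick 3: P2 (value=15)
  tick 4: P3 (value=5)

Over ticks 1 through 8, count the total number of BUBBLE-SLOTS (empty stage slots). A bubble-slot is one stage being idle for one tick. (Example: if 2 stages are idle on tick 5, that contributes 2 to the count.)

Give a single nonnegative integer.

Answer: 20

Derivation:
Tick 1: [PARSE:P1(v=18,ok=F), VALIDATE:-, TRANSFORM:-, EMIT:-] out:-; bubbles=3
Tick 2: [PARSE:-, VALIDATE:P1(v=18,ok=F), TRANSFORM:-, EMIT:-] out:-; bubbles=3
Tick 3: [PARSE:P2(v=15,ok=F), VALIDATE:-, TRANSFORM:P1(v=0,ok=F), EMIT:-] out:-; bubbles=2
Tick 4: [PARSE:P3(v=5,ok=F), VALIDATE:P2(v=15,ok=F), TRANSFORM:-, EMIT:P1(v=0,ok=F)] out:-; bubbles=1
Tick 5: [PARSE:-, VALIDATE:P3(v=5,ok=T), TRANSFORM:P2(v=0,ok=F), EMIT:-] out:P1(v=0); bubbles=2
Tick 6: [PARSE:-, VALIDATE:-, TRANSFORM:P3(v=15,ok=T), EMIT:P2(v=0,ok=F)] out:-; bubbles=2
Tick 7: [PARSE:-, VALIDATE:-, TRANSFORM:-, EMIT:P3(v=15,ok=T)] out:P2(v=0); bubbles=3
Tick 8: [PARSE:-, VALIDATE:-, TRANSFORM:-, EMIT:-] out:P3(v=15); bubbles=4
Total bubble-slots: 20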